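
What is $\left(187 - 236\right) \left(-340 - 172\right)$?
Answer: $25088$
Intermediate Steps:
$\left(187 - 236\right) \left(-340 - 172\right) = \left(187 - 236\right) \left(-512\right) = \left(-49\right) \left(-512\right) = 25088$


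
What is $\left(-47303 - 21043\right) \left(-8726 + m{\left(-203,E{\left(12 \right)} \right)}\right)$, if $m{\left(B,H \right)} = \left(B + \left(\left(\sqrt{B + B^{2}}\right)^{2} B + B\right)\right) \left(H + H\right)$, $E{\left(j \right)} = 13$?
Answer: $14793419936700$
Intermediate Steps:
$m{\left(B,H \right)} = 2 H \left(2 B + B \left(B + B^{2}\right)\right)$ ($m{\left(B,H \right)} = \left(B + \left(\left(B + B^{2}\right) B + B\right)\right) 2 H = \left(B + \left(B \left(B + B^{2}\right) + B\right)\right) 2 H = \left(B + \left(B + B \left(B + B^{2}\right)\right)\right) 2 H = \left(2 B + B \left(B + B^{2}\right)\right) 2 H = 2 H \left(2 B + B \left(B + B^{2}\right)\right)$)
$\left(-47303 - 21043\right) \left(-8726 + m{\left(-203,E{\left(12 \right)} \right)}\right) = \left(-47303 - 21043\right) \left(-8726 + 2 \left(-203\right) 13 \left(2 - 203 + \left(-203\right)^{2}\right)\right) = - 68346 \left(-8726 + 2 \left(-203\right) 13 \left(2 - 203 + 41209\right)\right) = - 68346 \left(-8726 + 2 \left(-203\right) 13 \cdot 41008\right) = - 68346 \left(-8726 - 216440224\right) = \left(-68346\right) \left(-216448950\right) = 14793419936700$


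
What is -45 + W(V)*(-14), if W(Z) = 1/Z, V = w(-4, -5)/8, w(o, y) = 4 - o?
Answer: -59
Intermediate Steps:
V = 1 (V = (4 - 1*(-4))/8 = (4 + 4)*(⅛) = 8*(⅛) = 1)
-45 + W(V)*(-14) = -45 - 14/1 = -45 + 1*(-14) = -45 - 14 = -59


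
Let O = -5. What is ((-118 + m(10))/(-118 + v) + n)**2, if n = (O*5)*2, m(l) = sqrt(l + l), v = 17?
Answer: 24324644/10201 + 19728*sqrt(5)/10201 ≈ 2388.9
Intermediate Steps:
m(l) = sqrt(2)*sqrt(l) (m(l) = sqrt(2*l) = sqrt(2)*sqrt(l))
n = -50 (n = -5*5*2 = -25*2 = -50)
((-118 + m(10))/(-118 + v) + n)**2 = ((-118 + sqrt(2)*sqrt(10))/(-118 + 17) - 50)**2 = ((-118 + 2*sqrt(5))/(-101) - 50)**2 = ((-118 + 2*sqrt(5))*(-1/101) - 50)**2 = ((118/101 - 2*sqrt(5)/101) - 50)**2 = (-4932/101 - 2*sqrt(5)/101)**2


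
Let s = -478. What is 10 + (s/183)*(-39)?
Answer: 6824/61 ≈ 111.87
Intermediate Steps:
10 + (s/183)*(-39) = 10 - 478/183*(-39) = 10 + 6214/61 = 6824/61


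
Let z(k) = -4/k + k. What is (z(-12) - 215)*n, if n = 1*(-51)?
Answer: 11560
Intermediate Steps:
z(k) = k - 4/k
n = -51
(z(-12) - 215)*n = ((-12 - 4/(-12)) - 215)*(-51) = ((-12 - 4*(-1/12)) - 215)*(-51) = ((-12 + ⅓) - 215)*(-51) = (-35/3 - 215)*(-51) = -680/3*(-51) = 11560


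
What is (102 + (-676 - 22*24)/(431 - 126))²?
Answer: 894368836/93025 ≈ 9614.3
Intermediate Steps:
(102 + (-676 - 22*24)/(431 - 126))² = (102 + (-676 - 528)/305)² = (102 - 1204*1/305)² = (102 - 1204/305)² = (29906/305)² = 894368836/93025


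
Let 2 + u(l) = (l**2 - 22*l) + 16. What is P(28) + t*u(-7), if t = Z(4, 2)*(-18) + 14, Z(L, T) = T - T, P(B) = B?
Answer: 3066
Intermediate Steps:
u(l) = 14 + l**2 - 22*l (u(l) = -2 + ((l**2 - 22*l) + 16) = -2 + (16 + l**2 - 22*l) = 14 + l**2 - 22*l)
Z(L, T) = 0
t = 14 (t = 0*(-18) + 14 = 0 + 14 = 14)
P(28) + t*u(-7) = 28 + 14*(14 + (-7)**2 - 22*(-7)) = 28 + 14*(14 + 49 + 154) = 28 + 14*217 = 28 + 3038 = 3066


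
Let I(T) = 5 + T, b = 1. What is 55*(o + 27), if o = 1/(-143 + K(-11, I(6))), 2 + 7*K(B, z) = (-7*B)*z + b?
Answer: 45958/31 ≈ 1482.5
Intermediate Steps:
K(B, z) = -1/7 - B*z (K(B, z) = -2/7 + ((-7*B)*z + 1)/7 = -2/7 + (-7*B*z + 1)/7 = -2/7 + (1 - 7*B*z)/7 = -2/7 + (1/7 - B*z) = -1/7 - B*z)
o = -7/155 (o = 1/(-143 + (-1/7 - 1*(-11)*(5 + 6))) = 1/(-143 + (-1/7 - 1*(-11)*11)) = 1/(-143 + (-1/7 + 121)) = 1/(-143 + 846/7) = 1/(-155/7) = -7/155 ≈ -0.045161)
55*(o + 27) = 55*(-7/155 + 27) = 55*(4178/155) = 45958/31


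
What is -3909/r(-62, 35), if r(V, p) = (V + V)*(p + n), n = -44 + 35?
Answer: 3909/3224 ≈ 1.2125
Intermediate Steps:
n = -9
r(V, p) = 2*V*(-9 + p) (r(V, p) = (V + V)*(p - 9) = (2*V)*(-9 + p) = 2*V*(-9 + p))
-3909/r(-62, 35) = -3909*(-1/(124*(-9 + 35))) = -3909/(2*(-62)*26) = -3909/(-3224) = -3909*(-1/3224) = 3909/3224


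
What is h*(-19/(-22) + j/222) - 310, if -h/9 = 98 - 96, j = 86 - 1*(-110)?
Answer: -138965/407 ≈ -341.44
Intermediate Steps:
j = 196 (j = 86 + 110 = 196)
h = -18 (h = -9*(98 - 96) = -9*2 = -18)
h*(-19/(-22) + j/222) - 310 = -18*(-19/(-22) + 196/222) - 310 = -18*(-19*(-1/22) + 196*(1/222)) - 310 = -18*(19/22 + 98/111) - 310 = -18*4265/2442 - 310 = -12795/407 - 310 = -138965/407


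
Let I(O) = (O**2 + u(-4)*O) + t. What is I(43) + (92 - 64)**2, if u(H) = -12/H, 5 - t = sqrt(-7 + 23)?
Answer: 2763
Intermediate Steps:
t = 1 (t = 5 - sqrt(-7 + 23) = 5 - sqrt(16) = 5 - 1*4 = 5 - 4 = 1)
I(O) = 1 + O**2 + 3*O (I(O) = (O**2 + (-12/(-4))*O) + 1 = (O**2 + (-12*(-1/4))*O) + 1 = (O**2 + 3*O) + 1 = 1 + O**2 + 3*O)
I(43) + (92 - 64)**2 = (1 + 43**2 + 3*43) + (92 - 64)**2 = (1 + 1849 + 129) + 28**2 = 1979 + 784 = 2763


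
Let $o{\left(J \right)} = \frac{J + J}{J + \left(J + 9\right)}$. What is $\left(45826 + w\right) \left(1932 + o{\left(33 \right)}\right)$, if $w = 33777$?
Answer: $\frac{3846576166}{25} \approx 1.5386 \cdot 10^{8}$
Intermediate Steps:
$o{\left(J \right)} = \frac{2 J}{9 + 2 J}$ ($o{\left(J \right)} = \frac{2 J}{J + \left(9 + J\right)} = \frac{2 J}{9 + 2 J}$)
$\left(45826 + w\right) \left(1932 + o{\left(33 \right)}\right) = \left(45826 + 33777\right) \left(1932 + 2 \cdot 33 \frac{1}{9 + 2 \cdot 33}\right) = 79603 \left(1932 + 2 \cdot 33 \frac{1}{9 + 66}\right) = 79603 \left(1932 + 2 \cdot 33 \cdot \frac{1}{75}\right) = 79603 \left(1932 + \frac{22}{25}\right) = 79603 \cdot \frac{48322}{25} = \frac{3846576166}{25}$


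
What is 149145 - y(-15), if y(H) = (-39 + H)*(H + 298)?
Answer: 164427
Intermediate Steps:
y(H) = (-39 + H)*(298 + H)
149145 - y(-15) = 149145 - (-11622 + (-15)**2 + 259*(-15)) = 149145 - (-11622 + 225 - 3885) = 149145 - 1*(-15282) = 149145 + 15282 = 164427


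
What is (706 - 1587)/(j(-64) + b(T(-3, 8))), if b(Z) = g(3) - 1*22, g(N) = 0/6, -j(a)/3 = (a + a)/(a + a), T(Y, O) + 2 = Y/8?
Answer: 881/25 ≈ 35.240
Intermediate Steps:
T(Y, O) = -2 + Y/8
j(a) = -3 (j(a) = -3*(a + a)/(a + a) = -3*2*a/(2*a) = -3*2*a*1/(2*a) = -3*1 = -3)
g(N) = 0 (g(N) = 0*(⅙) = 0)
b(Z) = -22 (b(Z) = 0 - 1*22 = 0 - 22 = -22)
(706 - 1587)/(j(-64) + b(T(-3, 8))) = (706 - 1587)/(-3 - 22) = -881/(-25) = -881*(-1/25) = 881/25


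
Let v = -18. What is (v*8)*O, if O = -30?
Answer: 4320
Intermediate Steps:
(v*8)*O = -18*8*(-30) = -144*(-30) = 4320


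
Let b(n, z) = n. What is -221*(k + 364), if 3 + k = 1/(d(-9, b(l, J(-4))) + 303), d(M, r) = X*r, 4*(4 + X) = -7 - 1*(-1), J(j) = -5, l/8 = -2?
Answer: -1834976/23 ≈ -79782.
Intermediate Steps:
l = -16 (l = 8*(-2) = -16)
X = -11/2 (X = -4 + (-7 - 1*(-1))/4 = -4 + (-7 + 1)/4 = -4 + (¼)*(-6) = -4 - 3/2 = -11/2 ≈ -5.5000)
d(M, r) = -11*r/2
k = -1172/391 (k = -3 + 1/(-11/2*(-16) + 303) = -3 + 1/(88 + 303) = -3 + 1/391 = -1172/391 ≈ -2.9974)
-221*(k + 364) = -221*(-1172/391 + 364) = -221*141152/391 = -1834976/23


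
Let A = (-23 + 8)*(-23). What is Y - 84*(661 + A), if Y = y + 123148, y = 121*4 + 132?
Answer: 39260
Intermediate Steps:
A = 345 (A = -15*(-23) = 345)
y = 616 (y = 484 + 132 = 616)
Y = 123764 (Y = 616 + 123148 = 123764)
Y - 84*(661 + A) = 123764 - 84*(661 + 345) = 123764 - 84*1006 = 123764 - 84504 = 39260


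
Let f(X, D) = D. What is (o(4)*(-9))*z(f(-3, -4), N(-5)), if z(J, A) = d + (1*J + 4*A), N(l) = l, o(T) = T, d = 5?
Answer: 684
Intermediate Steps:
z(J, A) = 5 + J + 4*A (z(J, A) = 5 + (1*J + 4*A) = 5 + (J + 4*A) = 5 + J + 4*A)
(o(4)*(-9))*z(f(-3, -4), N(-5)) = (4*(-9))*(5 - 4 + 4*(-5)) = -36*(5 - 4 - 20) = -36*(-19) = 684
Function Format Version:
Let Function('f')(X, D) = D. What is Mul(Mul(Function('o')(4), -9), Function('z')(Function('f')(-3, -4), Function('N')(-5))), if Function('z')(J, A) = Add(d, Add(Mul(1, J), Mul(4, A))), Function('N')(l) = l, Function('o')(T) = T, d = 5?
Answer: 684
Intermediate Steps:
Function('z')(J, A) = Add(5, J, Mul(4, A)) (Function('z')(J, A) = Add(5, Add(Mul(1, J), Mul(4, A))) = Add(5, Add(J, Mul(4, A))) = Add(5, J, Mul(4, A)))
Mul(Mul(Function('o')(4), -9), Function('z')(Function('f')(-3, -4), Function('N')(-5))) = Mul(Mul(4, -9), Add(5, -4, Mul(4, -5))) = Mul(-36, Add(5, -4, -20)) = Mul(-36, -19) = 684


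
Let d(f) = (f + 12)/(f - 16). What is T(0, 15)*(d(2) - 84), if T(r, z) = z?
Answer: -1275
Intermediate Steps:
d(f) = (12 + f)/(-16 + f)
T(0, 15)*(d(2) - 84) = 15*((12 + 2)/(-16 + 2) - 84) = 15*(14/(-14) - 84) = 15*(-1/14*14 - 84) = 15*(-1 - 84) = 15*(-85) = -1275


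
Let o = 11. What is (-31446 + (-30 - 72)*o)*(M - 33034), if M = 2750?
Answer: 986289312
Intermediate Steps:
(-31446 + (-30 - 72)*o)*(M - 33034) = (-31446 + (-30 - 72)*11)*(2750 - 33034) = (-31446 - 102*11)*(-30284) = (-31446 - 1122)*(-30284) = -32568*(-30284) = 986289312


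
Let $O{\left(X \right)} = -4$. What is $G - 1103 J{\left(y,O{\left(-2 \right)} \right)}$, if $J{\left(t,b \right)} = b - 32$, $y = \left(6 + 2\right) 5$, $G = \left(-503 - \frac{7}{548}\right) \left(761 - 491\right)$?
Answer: $- \frac{26332893}{274} \approx -96106.0$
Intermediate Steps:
$G = - \frac{37212885}{274}$ ($G = \left(-503 - \frac{7}{548}\right) \left(761 - 491\right) = \left(-503 - \frac{7}{548}\right) 270 = \left(- \frac{275651}{548}\right) 270 = - \frac{37212885}{274} \approx -1.3581 \cdot 10^{5}$)
$y = 40$ ($y = 8 \cdot 5 = 40$)
$J{\left(t,b \right)} = -32 + b$
$G - 1103 J{\left(y,O{\left(-2 \right)} \right)} = - \frac{37212885}{274} - 1103 \left(-32 - 4\right) = - \frac{37212885}{274} - -39708 = - \frac{37212885}{274} + 39708 = - \frac{26332893}{274}$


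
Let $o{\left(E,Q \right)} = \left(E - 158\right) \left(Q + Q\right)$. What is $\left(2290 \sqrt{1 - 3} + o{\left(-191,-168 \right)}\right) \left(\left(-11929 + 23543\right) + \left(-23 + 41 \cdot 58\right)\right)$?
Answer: $1638060816 + 31989010 i \sqrt{2} \approx 1.6381 \cdot 10^{9} + 4.5239 \cdot 10^{7} i$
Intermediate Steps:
$o{\left(E,Q \right)} = 2 Q \left(-158 + E\right)$ ($o{\left(E,Q \right)} = \left(-158 + E\right) 2 Q = 2 Q \left(-158 + E\right)$)
$\left(2290 \sqrt{1 - 3} + o{\left(-191,-168 \right)}\right) \left(\left(-11929 + 23543\right) + \left(-23 + 41 \cdot 58\right)\right) = \left(2290 \sqrt{1 - 3} + 2 \left(-168\right) \left(-158 - 191\right)\right) \left(\left(-11929 + 23543\right) + \left(-23 + 41 \cdot 58\right)\right) = \left(2290 \sqrt{-2} + 2 \left(-168\right) \left(-349\right)\right) \left(11614 + \left(-23 + 2378\right)\right) = \left(2290 i \sqrt{2} + 117264\right) \left(11614 + 2355\right) = \left(2290 i \sqrt{2} + 117264\right) 13969 = \left(117264 + 2290 i \sqrt{2}\right) 13969 = 1638060816 + 31989010 i \sqrt{2}$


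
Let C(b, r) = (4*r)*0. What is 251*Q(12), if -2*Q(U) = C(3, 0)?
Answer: 0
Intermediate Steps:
C(b, r) = 0
Q(U) = 0 (Q(U) = -1/2*0 = 0)
251*Q(12) = 251*0 = 0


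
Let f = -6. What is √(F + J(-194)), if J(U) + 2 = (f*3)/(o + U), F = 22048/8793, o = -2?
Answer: √1009071002/41034 ≈ 0.77414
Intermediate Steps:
F = 22048/8793 (F = 22048*(1/8793) = 22048/8793 ≈ 2.5075)
J(U) = -2 - 18/(-2 + U) (J(U) = -2 + (-6*3)/(-2 + U) = -2 - 18/(-2 + U))
√(F + J(-194)) = √(22048/8793 + 2*(-7 - 1*(-194))/(-2 - 194)) = √(22048/8793 + 2*(-7 + 194)/(-196)) = √(22048/8793 + 2*(-1/196)*187) = √(22048/8793 - 187/98) = √(516413/861714) = √1009071002/41034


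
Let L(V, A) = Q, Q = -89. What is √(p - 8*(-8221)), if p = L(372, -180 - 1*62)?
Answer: √65679 ≈ 256.28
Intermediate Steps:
L(V, A) = -89
p = -89
√(p - 8*(-8221)) = √(-89 - 8*(-8221)) = √(-89 + 65768) = √65679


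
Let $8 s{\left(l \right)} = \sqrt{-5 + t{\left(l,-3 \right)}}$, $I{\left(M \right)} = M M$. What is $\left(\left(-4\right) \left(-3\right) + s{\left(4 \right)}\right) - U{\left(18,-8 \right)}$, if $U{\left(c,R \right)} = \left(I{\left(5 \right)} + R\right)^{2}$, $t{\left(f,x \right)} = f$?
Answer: $-277 + \frac{i}{8} \approx -277.0 + 0.125 i$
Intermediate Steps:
$I{\left(M \right)} = M^{2}$
$U{\left(c,R \right)} = \left(25 + R\right)^{2}$ ($U{\left(c,R \right)} = \left(5^{2} + R\right)^{2} = \left(25 + R\right)^{2}$)
$s{\left(l \right)} = \frac{\sqrt{-5 + l}}{8}$
$\left(\left(-4\right) \left(-3\right) + s{\left(4 \right)}\right) - U{\left(18,-8 \right)} = \left(\left(-4\right) \left(-3\right) + \frac{\sqrt{-5 + 4}}{8}\right) - \left(25 - 8\right)^{2} = \left(12 + \frac{\sqrt{-1}}{8}\right) - 17^{2} = \left(12 + \frac{i}{8}\right) - 289 = -277 + \frac{i}{8}$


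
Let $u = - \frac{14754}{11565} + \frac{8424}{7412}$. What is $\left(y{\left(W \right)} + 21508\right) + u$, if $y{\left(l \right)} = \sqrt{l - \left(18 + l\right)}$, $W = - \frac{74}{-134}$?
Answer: $\frac{153637424596}{7143315} + 3 i \sqrt{2} \approx 21508.0 + 4.2426 i$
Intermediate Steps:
$u = - \frac{994424}{7143315}$ ($u = \left(-14754\right) \frac{1}{11565} + 8424 \cdot \frac{1}{7412} = - \frac{4918}{3855} + \frac{2106}{1853} = - \frac{994424}{7143315} \approx -0.13921$)
$W = \frac{37}{67}$ ($W = \left(-74\right) \left(- \frac{1}{134}\right) = \frac{37}{67} \approx 0.55224$)
$y{\left(l \right)} = 3 i \sqrt{2}$ ($y{\left(l \right)} = \sqrt{-18} = 3 i \sqrt{2}$)
$\left(y{\left(W \right)} + 21508\right) + u = \left(3 i \sqrt{2} + 21508\right) - \frac{994424}{7143315} = \left(21508 + 3 i \sqrt{2}\right) - \frac{994424}{7143315} = \frac{153637424596}{7143315} + 3 i \sqrt{2}$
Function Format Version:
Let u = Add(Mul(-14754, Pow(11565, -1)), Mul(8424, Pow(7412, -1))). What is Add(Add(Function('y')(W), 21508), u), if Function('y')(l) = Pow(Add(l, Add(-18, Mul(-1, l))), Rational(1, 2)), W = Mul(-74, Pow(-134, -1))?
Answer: Add(Rational(153637424596, 7143315), Mul(3, I, Pow(2, Rational(1, 2)))) ≈ Add(21508., Mul(4.2426, I))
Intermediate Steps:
u = Rational(-994424, 7143315) (u = Add(Mul(-14754, Rational(1, 11565)), Mul(8424, Rational(1, 7412))) = Add(Rational(-4918, 3855), Rational(2106, 1853)) = Rational(-994424, 7143315) ≈ -0.13921)
W = Rational(37, 67) (W = Mul(-74, Rational(-1, 134)) = Rational(37, 67) ≈ 0.55224)
Function('y')(l) = Mul(3, I, Pow(2, Rational(1, 2))) (Function('y')(l) = Pow(-18, Rational(1, 2)) = Mul(3, I, Pow(2, Rational(1, 2))))
Add(Add(Function('y')(W), 21508), u) = Add(Add(Mul(3, I, Pow(2, Rational(1, 2))), 21508), Rational(-994424, 7143315)) = Add(Add(21508, Mul(3, I, Pow(2, Rational(1, 2)))), Rational(-994424, 7143315)) = Add(Rational(153637424596, 7143315), Mul(3, I, Pow(2, Rational(1, 2))))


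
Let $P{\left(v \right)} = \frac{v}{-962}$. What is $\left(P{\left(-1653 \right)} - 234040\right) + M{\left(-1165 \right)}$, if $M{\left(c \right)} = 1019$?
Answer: $- \frac{224164549}{962} \approx -2.3302 \cdot 10^{5}$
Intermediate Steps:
$P{\left(v \right)} = - \frac{v}{962}$ ($P{\left(v \right)} = v \left(- \frac{1}{962}\right) = - \frac{v}{962}$)
$\left(P{\left(-1653 \right)} - 234040\right) + M{\left(-1165 \right)} = \left(\left(- \frac{1}{962}\right) \left(-1653\right) - 234040\right) + 1019 = \left(\frac{1653}{962} - 234040\right) + 1019 = - \frac{225144827}{962} + 1019 = - \frac{224164549}{962}$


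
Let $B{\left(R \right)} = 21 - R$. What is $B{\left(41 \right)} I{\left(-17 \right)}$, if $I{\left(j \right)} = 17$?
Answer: $-340$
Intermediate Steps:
$B{\left(41 \right)} I{\left(-17 \right)} = \left(21 - 41\right) 17 = \left(-20\right) 17 = -340$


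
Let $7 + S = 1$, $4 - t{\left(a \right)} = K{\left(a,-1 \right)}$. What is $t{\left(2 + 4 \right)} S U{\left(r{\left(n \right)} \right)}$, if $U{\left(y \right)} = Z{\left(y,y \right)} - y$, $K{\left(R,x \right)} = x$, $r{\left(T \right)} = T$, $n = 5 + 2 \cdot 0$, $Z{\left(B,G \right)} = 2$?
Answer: $90$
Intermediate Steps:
$n = 5$ ($n = 5 + 0 = 5$)
$t{\left(a \right)} = 5$ ($t{\left(a \right)} = 4 - -1 = 4 + 1 = 5$)
$S = -6$ ($S = -7 + 1 = -6$)
$U{\left(y \right)} = 2 - y$
$t{\left(2 + 4 \right)} S U{\left(r{\left(n \right)} \right)} = 5 \left(-6\right) \left(2 - 5\right) = - 30 \left(2 - 5\right) = \left(-30\right) \left(-3\right) = 90$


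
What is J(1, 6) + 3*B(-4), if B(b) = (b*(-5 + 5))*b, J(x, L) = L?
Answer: 6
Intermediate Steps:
B(b) = 0 (B(b) = (b*0)*b = 0*b = 0)
J(1, 6) + 3*B(-4) = 6 + 3*0 = 6 + 0 = 6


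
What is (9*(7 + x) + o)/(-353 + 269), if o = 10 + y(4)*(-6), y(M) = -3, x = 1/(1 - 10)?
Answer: -15/14 ≈ -1.0714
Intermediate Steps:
x = -⅑ (x = 1/(-9) = -⅑ ≈ -0.11111)
o = 28 (o = 10 - 3*(-6) = 10 + 18 = 28)
(9*(7 + x) + o)/(-353 + 269) = (9*(7 - ⅑) + 28)/(-353 + 269) = (9*(62/9) + 28)/(-84) = (62 + 28)*(-1/84) = 90*(-1/84) = -15/14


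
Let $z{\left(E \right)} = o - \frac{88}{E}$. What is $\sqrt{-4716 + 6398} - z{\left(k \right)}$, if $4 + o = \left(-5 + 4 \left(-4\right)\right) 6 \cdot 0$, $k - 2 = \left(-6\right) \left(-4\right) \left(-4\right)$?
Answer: $\frac{144}{47} + 29 \sqrt{2} \approx 44.076$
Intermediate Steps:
$k = -94$ ($k = 2 + \left(-6\right) \left(-4\right) \left(-4\right) = 2 + 24 \left(-4\right) = 2 - 96 = -94$)
$o = -4$ ($o = -4 + \left(-5 + 4 \left(-4\right)\right) 6 \cdot 0 = -4 + \left(-5 - 16\right) 6 \cdot 0 = -4 + \left(-21\right) 6 \cdot 0 = -4 - 0 = -4 + 0 = -4$)
$z{\left(E \right)} = -4 - \frac{88}{E}$
$\sqrt{-4716 + 6398} - z{\left(k \right)} = \sqrt{-4716 + 6398} - \left(-4 - \frac{88}{-94}\right) = \sqrt{1682} - \left(-4 - - \frac{44}{47}\right) = 29 \sqrt{2} - \left(-4 + \frac{44}{47}\right) = 29 \sqrt{2} - - \frac{144}{47} = 29 \sqrt{2} + \frac{144}{47} = \frac{144}{47} + 29 \sqrt{2}$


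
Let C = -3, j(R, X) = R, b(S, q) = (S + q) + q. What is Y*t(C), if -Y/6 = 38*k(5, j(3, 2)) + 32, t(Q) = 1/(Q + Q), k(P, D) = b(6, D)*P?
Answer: 2312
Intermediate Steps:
b(S, q) = S + 2*q
k(P, D) = P*(6 + 2*D) (k(P, D) = (6 + 2*D)*P = P*(6 + 2*D))
t(Q) = 1/(2*Q)
Y = -13872 (Y = -6*(38*(2*5*(3 + 3)) + 32) = -6*(38*(2*5*6) + 32) = -6*(38*60 + 32) = -6*(2280 + 32) = -6*2312 = -13872)
Y*t(C) = -6936/(-3) = -6936*(-1)/3 = -13872*(-⅙) = 2312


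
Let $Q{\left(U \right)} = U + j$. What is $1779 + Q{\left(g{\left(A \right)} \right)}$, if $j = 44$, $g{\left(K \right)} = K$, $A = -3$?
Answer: $1820$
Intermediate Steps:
$Q{\left(U \right)} = 44 + U$ ($Q{\left(U \right)} = U + 44 = 44 + U$)
$1779 + Q{\left(g{\left(A \right)} \right)} = 1779 + \left(44 - 3\right) = 1779 + 41 = 1820$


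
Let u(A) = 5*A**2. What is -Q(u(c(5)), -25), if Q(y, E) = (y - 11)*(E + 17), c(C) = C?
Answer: 912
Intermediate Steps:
Q(y, E) = (-11 + y)*(17 + E)
-Q(u(c(5)), -25) = -(-187 - 11*(-25) + 17*(5*5**2) - 125*5**2) = -(-187 + 275 + 17*(5*25) - 125*25) = -(-187 + 275 + 17*125 - 25*125) = -(-187 + 275 + 2125 - 3125) = -1*(-912) = 912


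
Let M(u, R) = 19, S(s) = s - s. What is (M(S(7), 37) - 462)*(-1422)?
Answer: 629946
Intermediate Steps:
S(s) = 0
(M(S(7), 37) - 462)*(-1422) = (19 - 462)*(-1422) = -443*(-1422) = 629946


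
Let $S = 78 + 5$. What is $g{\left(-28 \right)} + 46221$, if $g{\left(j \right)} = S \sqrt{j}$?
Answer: $46221 + 166 i \sqrt{7} \approx 46221.0 + 439.19 i$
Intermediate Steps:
$S = 83$
$g{\left(j \right)} = 83 \sqrt{j}$
$g{\left(-28 \right)} + 46221 = 83 \sqrt{-28} + 46221 = 83 \cdot 2 i \sqrt{7} + 46221 = 166 i \sqrt{7} + 46221 = 46221 + 166 i \sqrt{7}$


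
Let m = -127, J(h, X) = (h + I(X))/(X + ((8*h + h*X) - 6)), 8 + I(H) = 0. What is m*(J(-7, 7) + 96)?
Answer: -1269873/104 ≈ -12210.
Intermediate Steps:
I(H) = -8 (I(H) = -8 + 0 = -8)
J(h, X) = (-8 + h)/(-6 + X + 8*h + X*h) (J(h, X) = (h - 8)/(X + ((8*h + h*X) - 6)) = (-8 + h)/(X + ((8*h + X*h) - 6)) = (-8 + h)/(X + (-6 + 8*h + X*h)) = (-8 + h)/(-6 + X + 8*h + X*h))
m*(J(-7, 7) + 96) = -127*((-8 - 7)/(-6 + 7 + 8*(-7) + 7*(-7)) + 96) = -127*(-15/(-6 + 7 - 56 - 49) + 96) = -127*(-15/(-104) + 96) = -127*(-1/104*(-15) + 96) = -127*(15/104 + 96) = -127*9999/104 = -1269873/104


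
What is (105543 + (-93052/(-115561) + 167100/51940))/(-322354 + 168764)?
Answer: -3167591922413/4609418933203 ≈ -0.68720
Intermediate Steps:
(105543 + (-93052/(-115561) + 167100/51940))/(-322354 + 168764) = (105543 + (-93052*(-1/115561) + 167100*(1/51940)))/(-153590) = (105543 + (93052/115561 + 8355/2597))*(-1/153590) = (105543 + 1207168199/300111917)*(-1/153590) = (31675919224130/300111917)*(-1/153590) = -3167591922413/4609418933203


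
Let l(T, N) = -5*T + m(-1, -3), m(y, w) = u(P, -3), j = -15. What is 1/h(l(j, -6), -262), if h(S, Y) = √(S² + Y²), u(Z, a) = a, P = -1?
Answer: √18457/36914 ≈ 0.0036804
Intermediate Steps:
m(y, w) = -3
l(T, N) = -3 - 5*T (l(T, N) = -5*T - 3 = -3 - 5*T)
1/h(l(j, -6), -262) = 1/(√((-3 - 5*(-15))² + (-262)²)) = 1/(√((-3 + 75)² + 68644)) = 1/(√(72² + 68644)) = 1/(√(5184 + 68644)) = 1/(√73828) = 1/(2*√18457) = √18457/36914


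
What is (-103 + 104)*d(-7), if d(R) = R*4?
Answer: -28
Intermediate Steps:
d(R) = 4*R
(-103 + 104)*d(-7) = (-103 + 104)*(4*(-7)) = 1*(-28) = -28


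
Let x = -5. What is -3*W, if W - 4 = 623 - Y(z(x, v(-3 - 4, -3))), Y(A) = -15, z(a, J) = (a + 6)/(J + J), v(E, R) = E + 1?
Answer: -1926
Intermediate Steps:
v(E, R) = 1 + E
z(a, J) = (6 + a)/(2*J) (z(a, J) = (6 + a)/((2*J)) = (6 + a)*(1/(2*J)) = (6 + a)/(2*J))
W = 642 (W = 4 + (623 - 1*(-15)) = 4 + (623 + 15) = 4 + 638 = 642)
-3*W = -3*642 = -1926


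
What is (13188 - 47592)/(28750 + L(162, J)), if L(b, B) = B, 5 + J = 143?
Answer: -8601/7222 ≈ -1.1909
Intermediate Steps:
J = 138 (J = -5 + 143 = 138)
(13188 - 47592)/(28750 + L(162, J)) = (13188 - 47592)/(28750 + 138) = -34404/28888 = -34404*1/28888 = -8601/7222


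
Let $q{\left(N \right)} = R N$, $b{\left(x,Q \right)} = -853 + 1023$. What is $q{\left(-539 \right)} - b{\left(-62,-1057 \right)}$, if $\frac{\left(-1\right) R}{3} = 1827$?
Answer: $2954089$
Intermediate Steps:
$R = -5481$ ($R = \left(-3\right) 1827 = -5481$)
$b{\left(x,Q \right)} = 170$
$q{\left(N \right)} = - 5481 N$
$q{\left(-539 \right)} - b{\left(-62,-1057 \right)} = \left(-5481\right) \left(-539\right) - 170 = 2954259 - 170 = 2954089$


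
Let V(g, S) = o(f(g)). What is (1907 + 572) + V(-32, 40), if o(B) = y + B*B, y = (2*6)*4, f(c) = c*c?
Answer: 1051103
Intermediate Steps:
f(c) = c²
y = 48 (y = 12*4 = 48)
o(B) = 48 + B² (o(B) = 48 + B*B = 48 + B²)
V(g, S) = 48 + g⁴ (V(g, S) = 48 + (g²)² = 48 + g⁴)
(1907 + 572) + V(-32, 40) = (1907 + 572) + (48 + (-32)⁴) = 2479 + (48 + 1048576) = 2479 + 1048624 = 1051103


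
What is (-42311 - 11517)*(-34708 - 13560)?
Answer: 2598169904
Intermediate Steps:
(-42311 - 11517)*(-34708 - 13560) = -53828*(-48268) = 2598169904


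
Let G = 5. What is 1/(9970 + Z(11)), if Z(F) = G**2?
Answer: 1/9995 ≈ 0.00010005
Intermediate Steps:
Z(F) = 25 (Z(F) = 5**2 = 25)
1/(9970 + Z(11)) = 1/(9970 + 25) = 1/9995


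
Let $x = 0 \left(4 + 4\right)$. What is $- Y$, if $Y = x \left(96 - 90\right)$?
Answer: $0$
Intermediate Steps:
$x = 0$ ($x = 0 \cdot 8 = 0$)
$Y = 0$ ($Y = 0 \left(96 - 90\right) = 0 \cdot 6 = 0$)
$- Y = \left(-1\right) 0 = 0$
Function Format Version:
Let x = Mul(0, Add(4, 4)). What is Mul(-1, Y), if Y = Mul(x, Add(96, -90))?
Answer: 0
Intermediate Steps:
x = 0 (x = Mul(0, 8) = 0)
Y = 0 (Y = Mul(0, Add(96, -90)) = Mul(0, 6) = 0)
Mul(-1, Y) = Mul(-1, 0) = 0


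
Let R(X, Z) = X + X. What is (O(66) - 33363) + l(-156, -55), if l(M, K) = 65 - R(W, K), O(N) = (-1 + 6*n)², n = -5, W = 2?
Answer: -32341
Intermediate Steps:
R(X, Z) = 2*X
O(N) = 961 (O(N) = (-1 + 6*(-5))² = (-1 - 30)² = (-31)² = 961)
l(M, K) = 61 (l(M, K) = 65 - 2*2 = 65 - 1*4 = 65 - 4 = 61)
(O(66) - 33363) + l(-156, -55) = (961 - 33363) + 61 = -32402 + 61 = -32341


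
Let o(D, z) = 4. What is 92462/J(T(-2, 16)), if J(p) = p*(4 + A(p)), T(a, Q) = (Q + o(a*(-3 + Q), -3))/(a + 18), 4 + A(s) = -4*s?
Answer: -369848/25 ≈ -14794.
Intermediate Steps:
A(s) = -4 - 4*s
T(a, Q) = (4 + Q)/(18 + a) (T(a, Q) = (Q + 4)/(a + 18) = (4 + Q)/(18 + a))
J(p) = -4*p**2 (J(p) = p*(4 + (-4 - 4*p)) = p*(-4*p) = -4*p**2)
92462/J(T(-2, 16)) = 92462/((-4*(4 + 16)**2/(18 - 2)**2)) = 92462/((-4*(20/16)**2)) = 92462/((-4*((1/16)*20)**2)) = 92462/((-4*(5/4)**2)) = 92462/((-4*25/16)) = 92462/(-25/4) = 92462*(-4/25) = -369848/25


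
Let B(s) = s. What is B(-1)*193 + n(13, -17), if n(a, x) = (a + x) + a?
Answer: -184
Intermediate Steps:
n(a, x) = x + 2*a
B(-1)*193 + n(13, -17) = -1*193 + (-17 + 2*13) = -193 + (-17 + 26) = -193 + 9 = -184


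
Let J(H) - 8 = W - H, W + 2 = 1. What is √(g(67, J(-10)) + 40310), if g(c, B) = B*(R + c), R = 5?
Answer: √41534 ≈ 203.80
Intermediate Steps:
W = -1 (W = -2 + 1 = -1)
J(H) = 7 - H (J(H) = 8 + (-1 - H) = 7 - H)
g(c, B) = B*(5 + c)
√(g(67, J(-10)) + 40310) = √((7 - 1*(-10))*(5 + 67) + 40310) = √((7 + 10)*72 + 40310) = √(17*72 + 40310) = √(1224 + 40310) = √41534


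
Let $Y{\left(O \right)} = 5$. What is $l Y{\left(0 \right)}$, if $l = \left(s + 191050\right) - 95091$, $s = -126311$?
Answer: $-151760$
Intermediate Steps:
$l = -30352$ ($l = \left(-126311 + 191050\right) - 95091 = 64739 - 95091 = -30352$)
$l Y{\left(0 \right)} = \left(-30352\right) 5 = -151760$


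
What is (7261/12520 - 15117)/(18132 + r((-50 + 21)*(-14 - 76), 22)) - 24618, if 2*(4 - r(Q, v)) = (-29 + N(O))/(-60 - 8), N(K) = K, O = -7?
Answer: -95028941097043/3860009900 ≈ -24619.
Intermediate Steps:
r(Q, v) = 127/34 (r(Q, v) = 4 - (-29 - 7)/(2*(-60 - 8)) = 4 - (-18)/(-68) = 4 - (-18)*(-1)/68 = 4 - ½*9/17 = 4 - 9/34 = 127/34)
(7261/12520 - 15117)/(18132 + r((-50 + 21)*(-14 - 76), 22)) - 24618 = (7261/12520 - 15117)/(18132 + 127/34) - 24618 = (7261*(1/12520) - 15117)/(616615/34) - 24618 = (7261/12520 - 15117)*(34/616615) - 24618 = -189257579/12520*34/616615 - 24618 = -3217378843/3860009900 - 24618 = -95028941097043/3860009900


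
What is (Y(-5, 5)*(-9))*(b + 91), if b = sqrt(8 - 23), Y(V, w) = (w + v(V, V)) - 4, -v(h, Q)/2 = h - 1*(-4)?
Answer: -2457 - 27*I*sqrt(15) ≈ -2457.0 - 104.57*I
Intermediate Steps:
v(h, Q) = -8 - 2*h (v(h, Q) = -2*(h - 1*(-4)) = -2*(h + 4) = -2*(4 + h) = -8 - 2*h)
Y(V, w) = -12 + w - 2*V (Y(V, w) = (w + (-8 - 2*V)) - 4 = (-8 + w - 2*V) - 4 = -12 + w - 2*V)
b = I*sqrt(15) (b = sqrt(-15) = I*sqrt(15) ≈ 3.873*I)
(Y(-5, 5)*(-9))*(b + 91) = ((-12 + 5 - 2*(-5))*(-9))*(I*sqrt(15) + 91) = ((-12 + 5 + 10)*(-9))*(91 + I*sqrt(15)) = (3*(-9))*(91 + I*sqrt(15)) = -27*(91 + I*sqrt(15)) = -2457 - 27*I*sqrt(15)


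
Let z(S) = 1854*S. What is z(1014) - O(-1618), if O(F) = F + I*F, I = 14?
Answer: 1904226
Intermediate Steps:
O(F) = 15*F (O(F) = F + 14*F = 15*F)
z(1014) - O(-1618) = 1854*1014 - 15*(-1618) = 1879956 - 1*(-24270) = 1879956 + 24270 = 1904226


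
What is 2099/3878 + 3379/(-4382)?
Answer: -139498/606907 ≈ -0.22985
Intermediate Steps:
2099/3878 + 3379/(-4382) = 2099*(1/3878) + 3379*(-1/4382) = 2099/3878 - 3379/4382 = -139498/606907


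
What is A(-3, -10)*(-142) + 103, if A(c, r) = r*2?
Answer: 2943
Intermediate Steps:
A(c, r) = 2*r
A(-3, -10)*(-142) + 103 = (2*(-10))*(-142) + 103 = -20*(-142) + 103 = 2840 + 103 = 2943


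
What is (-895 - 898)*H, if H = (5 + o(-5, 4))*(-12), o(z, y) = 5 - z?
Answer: 322740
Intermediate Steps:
H = -180 (H = (5 + (5 - 1*(-5)))*(-12) = (5 + (5 + 5))*(-12) = (5 + 10)*(-12) = 15*(-12) = -180)
(-895 - 898)*H = (-895 - 898)*(-180) = -1793*(-180) = 322740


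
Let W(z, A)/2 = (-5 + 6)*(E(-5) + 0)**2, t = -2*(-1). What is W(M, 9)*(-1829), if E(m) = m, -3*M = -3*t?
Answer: -91450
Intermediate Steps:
t = 2
M = 2 (M = -(-1)*2 = -1/3*(-6) = 2)
W(z, A) = 50 (W(z, A) = 2*((-5 + 6)*(-5 + 0)**2) = 2*(1*(-5)**2) = 2*(1*25) = 2*25 = 50)
W(M, 9)*(-1829) = 50*(-1829) = -91450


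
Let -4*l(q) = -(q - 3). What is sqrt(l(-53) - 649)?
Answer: I*sqrt(663) ≈ 25.749*I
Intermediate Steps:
l(q) = -3/4 + q/4 (l(q) = -(-1)*(q - 3)/4 = -(-1)*(-3 + q)/4 = -(3 - q)/4 = -3/4 + q/4)
sqrt(l(-53) - 649) = sqrt((-3/4 + (1/4)*(-53)) - 649) = sqrt((-3/4 - 53/4) - 649) = sqrt(-14 - 649) = sqrt(-663) = I*sqrt(663)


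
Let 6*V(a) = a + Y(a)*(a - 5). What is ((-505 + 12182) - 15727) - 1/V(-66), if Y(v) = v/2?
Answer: -3073952/759 ≈ -4050.0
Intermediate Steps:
Y(v) = v/2 (Y(v) = v*(½) = v/2)
V(a) = a/6 + a*(-5 + a)/12 (V(a) = (a + (a/2)*(a - 5))/6 = (a + (a/2)*(-5 + a))/6 = (a + a*(-5 + a)/2)/6 = a/6 + a*(-5 + a)/12)
((-505 + 12182) - 15727) - 1/V(-66) = ((-505 + 12182) - 15727) - 1/((1/12)*(-66)*(-3 - 66)) = (11677 - 15727) - 1/((1/12)*(-66)*(-69)) = -4050 - 1/759/2 = -4050 - 1*2/759 = -4050 - 2/759 = -3073952/759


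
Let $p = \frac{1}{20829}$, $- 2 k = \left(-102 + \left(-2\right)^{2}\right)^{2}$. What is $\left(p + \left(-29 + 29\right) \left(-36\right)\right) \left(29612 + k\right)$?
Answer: $\frac{8270}{6943} \approx 1.1911$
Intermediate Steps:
$k = -4802$ ($k = - \frac{\left(-102 + \left(-2\right)^{2}\right)^{2}}{2} = - \frac{\left(-102 + 4\right)^{2}}{2} = - \frac{\left(-98\right)^{2}}{2} = \left(- \frac{1}{2}\right) 9604 = -4802$)
$p = \frac{1}{20829} \approx 4.801 \cdot 10^{-5}$
$\left(p + \left(-29 + 29\right) \left(-36\right)\right) \left(29612 + k\right) = \left(\frac{1}{20829} + \left(-29 + 29\right) \left(-36\right)\right) \left(29612 - 4802\right) = \left(\frac{1}{20829} + 0 \left(-36\right)\right) 24810 = \left(\frac{1}{20829} + 0\right) 24810 = \frac{1}{20829} \cdot 24810 = \frac{8270}{6943}$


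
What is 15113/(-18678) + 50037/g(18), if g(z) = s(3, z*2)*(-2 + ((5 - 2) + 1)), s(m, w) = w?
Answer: 51861275/74712 ≈ 694.15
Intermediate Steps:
g(z) = 4*z (g(z) = (z*2)*(-2 + ((5 - 2) + 1)) = (2*z)*(-2 + (3 + 1)) = (2*z)*(-2 + 4) = (2*z)*2 = 4*z)
15113/(-18678) + 50037/g(18) = 15113/(-18678) + 50037/((4*18)) = 15113*(-1/18678) + 50037/72 = -15113/18678 + 50037*(1/72) = -15113/18678 + 16679/24 = 51861275/74712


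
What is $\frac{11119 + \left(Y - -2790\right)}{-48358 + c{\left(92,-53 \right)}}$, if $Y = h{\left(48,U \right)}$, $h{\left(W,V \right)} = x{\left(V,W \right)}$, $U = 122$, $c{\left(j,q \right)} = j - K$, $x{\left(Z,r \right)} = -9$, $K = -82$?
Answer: $- \frac{3475}{12046} \approx -0.28848$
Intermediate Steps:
$c{\left(j,q \right)} = 82 + j$ ($c{\left(j,q \right)} = j - -82 = j + 82 = 82 + j$)
$h{\left(W,V \right)} = -9$
$Y = -9$
$\frac{11119 + \left(Y - -2790\right)}{-48358 + c{\left(92,-53 \right)}} = \frac{11119 - -2781}{-48358 + \left(82 + 92\right)} = \frac{11119 + \left(-9 + 2790\right)}{-48358 + 174} = \frac{11119 + 2781}{-48184} = 13900 \left(- \frac{1}{48184}\right) = - \frac{3475}{12046}$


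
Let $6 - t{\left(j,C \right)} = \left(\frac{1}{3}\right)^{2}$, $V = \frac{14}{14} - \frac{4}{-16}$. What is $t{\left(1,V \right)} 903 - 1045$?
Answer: $\frac{12818}{3} \approx 4272.7$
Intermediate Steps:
$V = \frac{5}{4}$ ($V = 14 \cdot \frac{1}{14} - - \frac{1}{4} = 1 + \frac{1}{4} = \frac{5}{4} \approx 1.25$)
$t{\left(j,C \right)} = \frac{53}{9}$ ($t{\left(j,C \right)} = 6 - \left(\frac{1}{3}\right)^{2} = 6 - \frac{1}{9} = \frac{53}{9}$)
$t{\left(1,V \right)} 903 - 1045 = \frac{53}{9} \cdot 903 - 1045 = \frac{15953}{3} - 1045 = \frac{12818}{3}$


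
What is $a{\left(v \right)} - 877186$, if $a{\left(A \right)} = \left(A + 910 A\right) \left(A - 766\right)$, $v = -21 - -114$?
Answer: $-57895765$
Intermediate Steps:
$v = 93$ ($v = -21 + 114 = 93$)
$a{\left(A \right)} = 911 A \left(-766 + A\right)$
$a{\left(v \right)} - 877186 = 911 \cdot 93 \left(-766 + 93\right) - 877186 = 911 \cdot 93 \left(-673\right) - 877186 = -57018579 - 877186 = -57895765$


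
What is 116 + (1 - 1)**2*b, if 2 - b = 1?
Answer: 116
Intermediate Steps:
b = 1 (b = 2 - 1*1 = 2 - 1 = 1)
116 + (1 - 1)**2*b = 116 + (1 - 1)**2*1 = 116 + 0**2*1 = 116 + 0*1 = 116 + 0 = 116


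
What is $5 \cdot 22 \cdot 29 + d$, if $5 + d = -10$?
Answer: $3175$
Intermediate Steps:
$d = -15$ ($d = -5 - 10 = -15$)
$5 \cdot 22 \cdot 29 + d = 5 \cdot 22 \cdot 29 - 15 = 110 \cdot 29 - 15 = 3190 - 15 = 3175$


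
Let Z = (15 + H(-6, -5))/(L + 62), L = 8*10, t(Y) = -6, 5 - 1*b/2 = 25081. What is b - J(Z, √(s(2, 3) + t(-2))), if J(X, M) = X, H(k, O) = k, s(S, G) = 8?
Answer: -7121593/142 ≈ -50152.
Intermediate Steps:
b = -50152 (b = 10 - 2*25081 = 10 - 50162 = -50152)
L = 80
Z = 9/142 (Z = (15 - 6)/(80 + 62) = 9/142 ≈ 0.063380)
b - J(Z, √(s(2, 3) + t(-2))) = -50152 - 1*9/142 = -50152 - 9/142 = -7121593/142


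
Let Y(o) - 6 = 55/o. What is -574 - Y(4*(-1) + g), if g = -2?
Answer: -3425/6 ≈ -570.83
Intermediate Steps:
Y(o) = 6 + 55/o
-574 - Y(4*(-1) + g) = -574 - (6 + 55/(4*(-1) - 2)) = -574 - (6 + 55/(-4 - 2)) = -574 - (6 + 55/(-6)) = -574 - (6 + 55*(-1/6)) = -574 - (6 - 55/6) = -574 - 1*(-19/6) = -574 + 19/6 = -3425/6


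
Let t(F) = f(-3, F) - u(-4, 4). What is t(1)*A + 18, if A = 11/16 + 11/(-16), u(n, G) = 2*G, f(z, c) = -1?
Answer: 18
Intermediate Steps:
t(F) = -9 (t(F) = -1 - 2*4 = -1 - 1*8 = -1 - 8 = -9)
A = 0 (A = 11*(1/16) + 11*(-1/16) = 11/16 - 11/16 = 0)
t(1)*A + 18 = -9*0 + 18 = 0 + 18 = 18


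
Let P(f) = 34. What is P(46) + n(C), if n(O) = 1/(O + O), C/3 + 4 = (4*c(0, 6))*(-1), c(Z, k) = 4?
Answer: 4079/120 ≈ 33.992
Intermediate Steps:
C = -60 (C = -12 + 3*((4*4)*(-1)) = -12 + 3*(16*(-1)) = -12 + 3*(-16) = -12 - 48 = -60)
n(O) = 1/(2*O)
P(46) + n(C) = 34 + (½)/(-60) = 34 + (½)*(-1/60) = 34 - 1/120 = 4079/120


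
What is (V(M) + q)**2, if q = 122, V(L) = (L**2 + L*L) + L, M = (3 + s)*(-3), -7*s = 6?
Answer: 94342369/2401 ≈ 39293.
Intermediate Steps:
s = -6/7 (s = -1/7*6 = -6/7 ≈ -0.85714)
M = -45/7 (M = (3 - 6/7)*(-3) = (15/7)*(-3) = -45/7 ≈ -6.4286)
V(L) = L + 2*L**2 (V(L) = (L**2 + L**2) + L = 2*L**2 + L = L + 2*L**2)
(V(M) + q)**2 = (-45*(1 + 2*(-45/7))/7 + 122)**2 = (-45*(1 - 90/7)/7 + 122)**2 = (-45/7*(-83/7) + 122)**2 = (3735/49 + 122)**2 = (9713/49)**2 = 94342369/2401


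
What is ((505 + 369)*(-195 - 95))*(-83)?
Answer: 21037180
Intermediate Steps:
((505 + 369)*(-195 - 95))*(-83) = (874*(-290))*(-83) = -253460*(-83) = 21037180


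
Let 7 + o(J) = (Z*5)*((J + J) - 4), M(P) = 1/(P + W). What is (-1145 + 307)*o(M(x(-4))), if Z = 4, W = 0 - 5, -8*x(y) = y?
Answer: 723194/9 ≈ 80355.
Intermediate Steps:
x(y) = -y/8
W = -5
M(P) = 1/(-5 + P) (M(P) = 1/(P - 5) = 1/(-5 + P))
o(J) = -87 + 40*J (o(J) = -7 + (4*5)*((J + J) - 4) = -7 + 20*(2*J - 4) = -7 + 20*(-4 + 2*J) = -7 + (-80 + 40*J) = -87 + 40*J)
(-1145 + 307)*o(M(x(-4))) = (-1145 + 307)*(-87 + 40/(-5 - ⅛*(-4))) = -838*(-87 + 40/(-5 + ½)) = -838*(-87 + 40/(-9/2)) = -838*(-87 + 40*(-2/9)) = -838*(-87 - 80/9) = -838*(-863/9) = 723194/9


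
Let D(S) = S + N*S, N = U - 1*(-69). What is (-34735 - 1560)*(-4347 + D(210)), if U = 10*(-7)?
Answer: 157774365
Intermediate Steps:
U = -70
N = -1 (N = -70 - 1*(-69) = -70 + 69 = -1)
D(S) = 0 (D(S) = S - S = 0)
(-34735 - 1560)*(-4347 + D(210)) = (-34735 - 1560)*(-4347 + 0) = -36295*(-4347) = 157774365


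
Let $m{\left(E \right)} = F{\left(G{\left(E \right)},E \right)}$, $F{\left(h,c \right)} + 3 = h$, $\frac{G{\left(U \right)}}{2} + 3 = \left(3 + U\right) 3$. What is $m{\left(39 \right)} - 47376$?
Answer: $-47133$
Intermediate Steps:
$G{\left(U \right)} = 12 + 6 U$ ($G{\left(U \right)} = -6 + 2 \left(3 + U\right) 3 = -6 + 2 \left(9 + 3 U\right) = -6 + \left(18 + 6 U\right) = 12 + 6 U$)
$F{\left(h,c \right)} = -3 + h$
$m{\left(E \right)} = 9 + 6 E$ ($m{\left(E \right)} = -3 + \left(12 + 6 E\right) = 9 + 6 E$)
$m{\left(39 \right)} - 47376 = \left(9 + 6 \cdot 39\right) - 47376 = \left(9 + 234\right) - 47376 = 243 - 47376 = -47133$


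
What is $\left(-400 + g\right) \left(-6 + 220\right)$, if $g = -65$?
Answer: $-99510$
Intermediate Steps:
$\left(-400 + g\right) \left(-6 + 220\right) = \left(-400 - 65\right) \left(-6 + 220\right) = \left(-465\right) 214 = -99510$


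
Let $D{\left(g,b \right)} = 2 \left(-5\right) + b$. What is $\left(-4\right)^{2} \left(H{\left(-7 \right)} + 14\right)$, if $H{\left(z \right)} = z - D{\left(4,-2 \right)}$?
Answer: $304$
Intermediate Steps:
$D{\left(g,b \right)} = -10 + b$
$H{\left(z \right)} = 12 + z$ ($H{\left(z \right)} = z - \left(-10 - 2\right) = z - -12 = z + 12 = 12 + z$)
$\left(-4\right)^{2} \left(H{\left(-7 \right)} + 14\right) = \left(-4\right)^{2} \left(\left(12 - 7\right) + 14\right) = 16 \left(5 + 14\right) = 16 \cdot 19 = 304$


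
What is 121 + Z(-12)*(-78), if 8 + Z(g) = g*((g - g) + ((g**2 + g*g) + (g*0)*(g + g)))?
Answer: 270313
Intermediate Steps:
Z(g) = -8 + 2*g**3 (Z(g) = -8 + g*((g - g) + ((g**2 + g*g) + (g*0)*(g + g))) = -8 + g*(0 + ((g**2 + g**2) + 0*(2*g))) = -8 + g*(0 + (2*g**2 + 0)) = -8 + g*(0 + 2*g**2) = -8 + g*(2*g**2) = -8 + 2*g**3)
121 + Z(-12)*(-78) = 121 + (-8 + 2*(-12)**3)*(-78) = 121 + (-8 + 2*(-1728))*(-78) = 121 + (-8 - 3456)*(-78) = 121 - 3464*(-78) = 121 + 270192 = 270313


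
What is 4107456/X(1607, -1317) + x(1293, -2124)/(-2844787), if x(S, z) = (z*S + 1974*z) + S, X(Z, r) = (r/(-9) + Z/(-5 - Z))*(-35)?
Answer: -56337206034457317/69980750300615 ≈ -805.04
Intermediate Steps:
X(Z, r) = 35*r/9 - 35*Z/(-5 - Z) (X(Z, r) = (r*(-1/9) + Z/(-5 - Z))*(-35) = (-r/9 + Z/(-5 - Z))*(-35) = 35*r/9 - 35*Z/(-5 - Z))
x(S, z) = S + 1974*z + S*z (x(S, z) = (S*z + 1974*z) + S = (1974*z + S*z) + S = S + 1974*z + S*z)
4107456/X(1607, -1317) + x(1293, -2124)/(-2844787) = 4107456/((35*(5*(-1317) + 9*1607 + 1607*(-1317))/(9*(5 + 1607)))) + (1293 + 1974*(-2124) + 1293*(-2124))/(-2844787) = 4107456/(((35/9)*(-6585 + 14463 - 2116419)/1612)) + (1293 - 4192776 - 2746332)*(-1/2844787) = 4107456/(((35/9)*(1/1612)*(-2108541))) - 6937815*(-1/2844787) = 4107456/(-24599645/4836) + 6937815/2844787 = 4107456*(-4836/24599645) + 6937815/2844787 = -19863657216/24599645 + 6937815/2844787 = -56337206034457317/69980750300615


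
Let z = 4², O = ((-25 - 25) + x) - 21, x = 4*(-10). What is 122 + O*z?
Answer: -1654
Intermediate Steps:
x = -40
O = -111 (O = ((-25 - 25) - 40) - 21 = (-50 - 40) - 21 = -90 - 21 = -111)
z = 16
122 + O*z = 122 - 111*16 = 122 - 1776 = -1654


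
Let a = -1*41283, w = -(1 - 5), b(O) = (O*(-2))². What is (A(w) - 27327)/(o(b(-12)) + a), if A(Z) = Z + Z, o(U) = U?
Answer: 27319/40707 ≈ 0.67111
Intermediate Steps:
b(O) = 4*O² (b(O) = (-2*O)² = 4*O²)
w = 4 (w = -1*(-4) = 4)
a = -41283
A(Z) = 2*Z
(A(w) - 27327)/(o(b(-12)) + a) = (2*4 - 27327)/(4*(-12)² - 41283) = (8 - 27327)/(4*144 - 41283) = -27319/(576 - 41283) = -27319/(-40707) = -27319*(-1/40707) = 27319/40707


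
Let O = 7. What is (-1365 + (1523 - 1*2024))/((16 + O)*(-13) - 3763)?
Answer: 311/677 ≈ 0.45938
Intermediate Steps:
(-1365 + (1523 - 1*2024))/((16 + O)*(-13) - 3763) = (-1365 + (1523 - 1*2024))/((16 + 7)*(-13) - 3763) = (-1365 + (1523 - 2024))/(23*(-13) - 3763) = (-1365 - 501)/(-299 - 3763) = -1866/(-4062) = -1866*(-1/4062) = 311/677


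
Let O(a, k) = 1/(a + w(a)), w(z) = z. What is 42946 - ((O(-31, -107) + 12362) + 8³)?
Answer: 1864465/62 ≈ 30072.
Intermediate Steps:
O(a, k) = 1/(2*a) (O(a, k) = 1/(a + a) = 1/(2*a))
42946 - ((O(-31, -107) + 12362) + 8³) = 42946 - (((½)/(-31) + 12362) + 8³) = 42946 - (((½)*(-1/31) + 12362) + 512) = 42946 - ((-1/62 + 12362) + 512) = 42946 - (766443/62 + 512) = 42946 - 1*798187/62 = 42946 - 798187/62 = 1864465/62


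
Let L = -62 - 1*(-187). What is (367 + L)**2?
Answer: 242064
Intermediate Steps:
L = 125 (L = -62 + 187 = 125)
(367 + L)**2 = (367 + 125)**2 = 492**2 = 242064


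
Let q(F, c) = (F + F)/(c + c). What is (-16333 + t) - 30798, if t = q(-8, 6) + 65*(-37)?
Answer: -148612/3 ≈ -49537.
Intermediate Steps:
q(F, c) = F/c (q(F, c) = (2*F)/((2*c)) = (2*F)*(1/(2*c)) = F/c)
t = -7219/3 (t = -8/6 + 65*(-37) = -8*⅙ - 2405 = -4/3 - 2405 = -7219/3 ≈ -2406.3)
(-16333 + t) - 30798 = (-16333 - 7219/3) - 30798 = -56218/3 - 30798 = -148612/3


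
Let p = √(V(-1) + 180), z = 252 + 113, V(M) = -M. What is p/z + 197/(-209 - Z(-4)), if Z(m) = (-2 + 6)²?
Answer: -197/225 + √181/365 ≈ -0.83870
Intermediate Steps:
Z(m) = 16 (Z(m) = 4² = 16)
z = 365
p = √181 (p = √(-1*(-1) + 180) = √(1 + 180) = √181 ≈ 13.454)
p/z + 197/(-209 - Z(-4)) = √181/365 + 197/(-209 - 1*16) = √181*(1/365) + 197/(-209 - 16) = √181/365 + 197/(-225) = √181/365 + 197*(-1/225) = √181/365 - 197/225 = -197/225 + √181/365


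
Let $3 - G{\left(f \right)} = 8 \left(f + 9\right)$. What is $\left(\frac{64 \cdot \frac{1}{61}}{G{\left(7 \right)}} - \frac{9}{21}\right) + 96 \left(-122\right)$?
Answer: $- \frac{625151323}{53375} \approx -11712.0$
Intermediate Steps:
$G{\left(f \right)} = -69 - 8 f$ ($G{\left(f \right)} = 3 - 8 \left(f + 9\right) = 3 - 8 \left(9 + f\right) = 3 - \left(72 + 8 f\right) = -69 - 8 f$)
$\left(\frac{64 \cdot \frac{1}{61}}{G{\left(7 \right)}} - \frac{9}{21}\right) + 96 \left(-122\right) = \left(\frac{64 \cdot \frac{1}{61}}{-69 - 56} - \frac{9}{21}\right) + 96 \left(-122\right) = \left(\frac{64 \cdot \frac{1}{61}}{-69 - 56} - \frac{3}{7}\right) - 11712 = \left(\frac{64}{61 \left(-125\right)} - \frac{3}{7}\right) - 11712 = \left(\frac{64}{61} \left(- \frac{1}{125}\right) - \frac{3}{7}\right) - 11712 = \left(- \frac{64}{7625} - \frac{3}{7}\right) - 11712 = - \frac{23323}{53375} - 11712 = - \frac{625151323}{53375}$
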